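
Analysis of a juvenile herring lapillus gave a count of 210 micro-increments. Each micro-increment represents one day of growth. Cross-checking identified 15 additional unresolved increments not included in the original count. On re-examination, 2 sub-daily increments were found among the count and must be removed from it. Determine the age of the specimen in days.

Correcting the raw count gives 210 − 2 + 15 = 223 true micro-increments.
One micro-increment per day makes the duration 223 days.

223 days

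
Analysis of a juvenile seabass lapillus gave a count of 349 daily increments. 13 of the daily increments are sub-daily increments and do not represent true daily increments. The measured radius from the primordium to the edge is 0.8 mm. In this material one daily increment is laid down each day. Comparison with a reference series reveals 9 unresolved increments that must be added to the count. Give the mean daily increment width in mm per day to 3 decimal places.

True daily increment count = 349 − 13 + 9 = 345.
0.8 mm over 345 days gives 0.8 / 345 ≈ 0.002 mm per day.

0.002 mm per day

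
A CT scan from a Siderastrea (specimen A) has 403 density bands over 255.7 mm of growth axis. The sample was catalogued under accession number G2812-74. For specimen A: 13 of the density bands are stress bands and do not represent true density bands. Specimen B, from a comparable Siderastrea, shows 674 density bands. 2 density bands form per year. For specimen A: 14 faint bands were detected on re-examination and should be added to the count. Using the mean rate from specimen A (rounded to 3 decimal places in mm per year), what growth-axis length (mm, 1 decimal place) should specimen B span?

Specimen A: true density band count = 403 − 13 + 14 = 404.
Specimen A: with 2 density bands per year, 404 / 2 = 202 years.
A: 255.7 mm over 202 years gives 255.7 / 202 ≈ 1.266 mm per year.
Specimen B: 674 density bands at 2 per year is 674 / 2 = 337 years. B's length ≈ 1.266 × 337 = 426.6 mm.

426.6 mm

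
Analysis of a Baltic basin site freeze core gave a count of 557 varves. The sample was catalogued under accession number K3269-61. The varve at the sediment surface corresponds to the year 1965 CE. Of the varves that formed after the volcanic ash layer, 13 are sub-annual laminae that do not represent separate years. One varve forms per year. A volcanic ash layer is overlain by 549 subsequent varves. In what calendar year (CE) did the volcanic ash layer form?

1429 CE

549 varves post-date the volcanic ash layer.
Removing the 13 false varves leaves 549 − 13 = 536 true varves beyond the volcanic ash layer.
1965 − 536 = 1429 CE.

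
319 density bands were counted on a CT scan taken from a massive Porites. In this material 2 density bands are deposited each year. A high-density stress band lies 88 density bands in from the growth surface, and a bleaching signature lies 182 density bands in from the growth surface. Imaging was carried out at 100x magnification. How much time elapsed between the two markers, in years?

47 years

The two markers are separated by 182 − 88 = 94 density bands.
With 2 density bands per year, 94 / 2 = 47 years.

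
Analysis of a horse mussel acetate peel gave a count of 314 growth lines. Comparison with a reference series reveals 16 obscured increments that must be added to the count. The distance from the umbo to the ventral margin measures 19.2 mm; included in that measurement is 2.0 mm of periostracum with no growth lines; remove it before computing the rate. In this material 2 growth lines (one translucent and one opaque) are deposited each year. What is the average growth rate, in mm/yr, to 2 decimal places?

0.10 mm/yr

Adjusted count: 314 + 16 = 330 growth lines.
330 growth lines at 2 per year is 330 / 2 = 165 years.
Net length = 19.2 − 2.0 = 17.2 mm.
Extension rate ≈ 17.2 / 165 = 0.10 mm/yr.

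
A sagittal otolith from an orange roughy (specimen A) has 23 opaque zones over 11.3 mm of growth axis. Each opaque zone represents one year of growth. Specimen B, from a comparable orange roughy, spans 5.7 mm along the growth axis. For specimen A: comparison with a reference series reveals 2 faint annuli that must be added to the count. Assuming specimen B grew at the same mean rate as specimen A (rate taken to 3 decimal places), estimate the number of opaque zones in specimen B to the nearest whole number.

Specimen A: after corrections the count is 23 + 2 = 25 opaque zones.
A: 11.3 mm over 25 years gives 11.3 / 25 ≈ 0.452 mm/yr.
For B, 5.7 / 0.452 = 12.61 years ≈ 13 opaque zones.

13 opaque zones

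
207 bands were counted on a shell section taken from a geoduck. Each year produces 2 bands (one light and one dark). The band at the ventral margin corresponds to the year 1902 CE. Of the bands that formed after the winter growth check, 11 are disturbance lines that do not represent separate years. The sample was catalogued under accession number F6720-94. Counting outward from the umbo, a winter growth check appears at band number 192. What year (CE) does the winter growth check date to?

1900 CE

Between band 192 and the ventral margin there are 207 − 192 = 15 bands.
Removing the 11 false bands leaves 15 − 11 = 4 true bands beyond the winter growth check.
4 bands at 2 per year is 4 / 2 = 2 years.
The band at the ventral margin is 1902 CE, so the winter growth check dates to 1902 − 2 = 1900 CE.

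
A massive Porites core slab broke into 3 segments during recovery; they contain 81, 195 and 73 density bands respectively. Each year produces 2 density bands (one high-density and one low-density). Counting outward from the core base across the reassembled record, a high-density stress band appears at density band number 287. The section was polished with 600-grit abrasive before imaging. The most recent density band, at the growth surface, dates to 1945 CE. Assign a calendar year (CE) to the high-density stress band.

1914 CE

Total density bands = 81 + 195 + 73 = 349.
349 − 287 = 62 density bands lie beyond the high-density stress band toward the growth surface.
Dividing by 2 density bands per year: 62 / 2 = 31 years.
The density band at the growth surface is 1945 CE, so the high-density stress band dates to 1945 − 31 = 1914 CE.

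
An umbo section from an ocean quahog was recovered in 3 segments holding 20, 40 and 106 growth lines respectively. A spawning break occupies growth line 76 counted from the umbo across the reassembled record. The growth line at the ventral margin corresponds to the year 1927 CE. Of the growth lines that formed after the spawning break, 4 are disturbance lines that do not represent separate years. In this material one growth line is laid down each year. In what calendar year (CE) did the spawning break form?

Total growth lines = 20 + 40 + 106 = 166.
166 − 76 = 90 growth lines lie beyond the spawning break toward the ventral margin.
Excluding 4 false growth lines: 90 − 4 = 86.
Counting back 86 years from 1927 CE places the spawning break in 1927 − 86 = 1841 CE.

1841 CE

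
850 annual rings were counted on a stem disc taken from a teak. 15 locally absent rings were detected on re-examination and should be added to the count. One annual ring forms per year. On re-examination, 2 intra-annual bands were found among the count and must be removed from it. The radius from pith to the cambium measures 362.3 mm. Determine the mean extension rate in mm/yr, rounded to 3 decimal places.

0.420 mm/yr

True annual ring count = 850 − 2 + 15 = 863.
Extension rate ≈ 362.3 / 863 = 0.420 mm/yr.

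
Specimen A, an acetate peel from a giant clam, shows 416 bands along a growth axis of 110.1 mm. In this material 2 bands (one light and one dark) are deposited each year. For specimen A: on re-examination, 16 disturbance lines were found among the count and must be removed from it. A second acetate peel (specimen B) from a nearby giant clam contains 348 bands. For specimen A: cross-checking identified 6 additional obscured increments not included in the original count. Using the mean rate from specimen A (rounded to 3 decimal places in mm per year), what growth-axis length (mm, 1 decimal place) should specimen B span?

94.3 mm

Specimen A: after corrections the count is 416 − 16 + 6 = 406 bands.
Specimen A: dividing by 2 bands per year: 406 / 2 = 203 years.
A: Mean rate = 110.1 mm / 203 years ≈ 0.542 mm/year.
Specimen B: with 2 bands per year, 348 / 2 = 174 years. For B, 0.542 mm/year × 174 years = 94.3 mm.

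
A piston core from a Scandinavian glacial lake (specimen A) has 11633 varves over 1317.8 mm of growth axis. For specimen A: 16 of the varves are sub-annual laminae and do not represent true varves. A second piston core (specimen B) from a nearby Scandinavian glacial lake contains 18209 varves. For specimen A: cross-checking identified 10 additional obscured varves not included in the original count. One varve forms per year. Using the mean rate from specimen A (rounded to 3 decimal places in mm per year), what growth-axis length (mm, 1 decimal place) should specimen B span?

Specimen A: correcting the raw count gives 11633 − 16 + 10 = 11627 true varves.
A: 1317.8 mm over 11627 years gives 1317.8 / 11627 ≈ 0.113 mm/yr.
B's length ≈ 0.113 × 18209 = 2057.6 mm.

2057.6 mm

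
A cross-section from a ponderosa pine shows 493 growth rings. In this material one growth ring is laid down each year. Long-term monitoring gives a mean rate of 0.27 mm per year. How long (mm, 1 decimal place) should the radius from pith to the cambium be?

493 years of growth are recorded.
493 years at 0.27 mm/year gives 0.27 × 493 = 133.1 mm.

133.1 mm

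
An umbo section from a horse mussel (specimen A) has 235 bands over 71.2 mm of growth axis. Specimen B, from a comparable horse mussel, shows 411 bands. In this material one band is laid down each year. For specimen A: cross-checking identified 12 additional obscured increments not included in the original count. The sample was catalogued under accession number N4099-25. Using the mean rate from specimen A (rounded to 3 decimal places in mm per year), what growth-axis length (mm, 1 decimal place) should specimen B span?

Specimen A: true band count = 235 + 12 = 247.
A: Extension rate ≈ 71.2 / 247 = 0.288 mm/year.
Length of B = 0.288 × 411 = 118.4 mm.

118.4 mm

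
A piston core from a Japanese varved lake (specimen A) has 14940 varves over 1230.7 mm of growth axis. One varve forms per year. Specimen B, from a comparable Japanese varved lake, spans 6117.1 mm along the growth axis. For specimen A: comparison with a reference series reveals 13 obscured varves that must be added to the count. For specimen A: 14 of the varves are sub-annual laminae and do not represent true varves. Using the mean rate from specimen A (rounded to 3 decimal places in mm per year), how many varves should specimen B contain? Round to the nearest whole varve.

Specimen A: after corrections the count is 14940 − 14 + 13 = 14939 varves.
A: 1230.7 mm over 14939 years gives 1230.7 / 14939 ≈ 0.082 mm per year.
B spans 6117.1 / 0.082 = 74598.78 years ≈ 74599 varves.

74599 varves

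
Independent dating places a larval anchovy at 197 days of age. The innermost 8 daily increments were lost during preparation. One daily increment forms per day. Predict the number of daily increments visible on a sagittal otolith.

At one daily increment per day, 197 days correspond to 197 daily increments.
Less the 8 uncaptured daily increments: 197 − 8 = 189.

189 daily increments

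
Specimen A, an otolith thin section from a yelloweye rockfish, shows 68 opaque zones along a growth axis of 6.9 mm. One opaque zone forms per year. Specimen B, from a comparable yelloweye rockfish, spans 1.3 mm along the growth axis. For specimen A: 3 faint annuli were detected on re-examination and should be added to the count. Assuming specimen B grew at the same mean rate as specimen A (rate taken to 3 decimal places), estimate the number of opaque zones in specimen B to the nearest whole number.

13 opaque zones

Specimen A: after corrections the count is 68 + 3 = 71 opaque zones.
A: Mean rate = 6.9 mm / 71 years ≈ 0.097 mm/yr.
For B, 1.3 / 0.097 = 13.40 years ≈ 13 opaque zones.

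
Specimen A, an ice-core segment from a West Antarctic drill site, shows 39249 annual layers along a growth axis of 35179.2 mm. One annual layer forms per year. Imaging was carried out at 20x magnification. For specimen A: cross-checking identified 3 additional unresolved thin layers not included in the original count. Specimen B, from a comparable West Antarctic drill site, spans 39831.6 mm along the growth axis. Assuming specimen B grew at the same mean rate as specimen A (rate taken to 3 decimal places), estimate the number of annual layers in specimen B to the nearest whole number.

44455 annual layers

Specimen A: adjusted count: 39249 + 3 = 39252 annual layers.
A: 35179.2 mm over 39252 years gives 35179.2 / 39252 ≈ 0.896 mm per year.
Specimen B: 39831.6 mm / 0.896 mm per year = 44454.91 years ≈ 44455 annual layers.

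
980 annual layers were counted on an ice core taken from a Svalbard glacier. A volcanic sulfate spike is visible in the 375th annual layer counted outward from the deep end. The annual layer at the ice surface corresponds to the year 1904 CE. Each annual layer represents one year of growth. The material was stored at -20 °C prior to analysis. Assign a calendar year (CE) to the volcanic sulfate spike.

Between annual layer 375 and the ice surface there are 980 − 375 = 605 annual layers.
Counting back 605 years from 1904 CE places the volcanic sulfate spike in 1904 − 605 = 1299 CE.

1299 CE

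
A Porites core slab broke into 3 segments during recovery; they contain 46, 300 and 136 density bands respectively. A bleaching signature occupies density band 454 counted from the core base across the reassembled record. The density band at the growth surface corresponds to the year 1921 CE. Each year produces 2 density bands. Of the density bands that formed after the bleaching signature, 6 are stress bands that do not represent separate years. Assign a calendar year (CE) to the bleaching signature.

1910 CE

Total density bands = 46 + 300 + 136 = 482.
Between density band 454 and the growth surface there are 482 − 454 = 28 density bands.
Removing the 6 false density bands leaves 28 − 6 = 22 true density bands beyond the bleaching signature.
With 2 density bands per year, 22 / 2 = 11 years.
1921 − 11 = 1910 CE.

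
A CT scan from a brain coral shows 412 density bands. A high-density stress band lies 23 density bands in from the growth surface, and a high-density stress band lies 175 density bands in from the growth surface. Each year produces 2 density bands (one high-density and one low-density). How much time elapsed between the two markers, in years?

The two markers are separated by 175 − 23 = 152 density bands.
With 2 density bands per year, 152 / 2 = 76 years.

76 years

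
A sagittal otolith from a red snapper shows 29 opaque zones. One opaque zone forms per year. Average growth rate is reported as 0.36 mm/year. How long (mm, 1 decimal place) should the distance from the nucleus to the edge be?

The record spans 29 years at 0.36 mm per year.
Predicted length = 0.36 mm/year × 29 years = 10.4 mm.

10.4 mm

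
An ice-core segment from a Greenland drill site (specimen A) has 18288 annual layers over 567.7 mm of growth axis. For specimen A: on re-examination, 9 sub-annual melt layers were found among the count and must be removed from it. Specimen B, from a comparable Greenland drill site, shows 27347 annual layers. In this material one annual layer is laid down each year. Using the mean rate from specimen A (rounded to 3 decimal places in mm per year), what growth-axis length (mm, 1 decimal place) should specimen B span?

Specimen A: adjusted count: 18288 − 9 = 18279 annual layers.
A: Extension rate ≈ 567.7 / 18279 = 0.031 mm/yr.
For B, 0.031 mm/year × 27347 years = 847.8 mm.

847.8 mm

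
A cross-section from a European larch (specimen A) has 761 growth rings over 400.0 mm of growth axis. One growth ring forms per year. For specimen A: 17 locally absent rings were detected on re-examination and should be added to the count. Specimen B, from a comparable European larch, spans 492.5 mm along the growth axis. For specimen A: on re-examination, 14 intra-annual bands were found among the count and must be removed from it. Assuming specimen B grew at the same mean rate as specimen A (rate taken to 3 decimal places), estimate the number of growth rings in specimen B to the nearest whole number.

Specimen A: correcting the raw count gives 761 − 14 + 17 = 764 true growth rings.
A: Extension rate ≈ 400.0 / 764 = 0.524 mm/year.
B spans 492.5 / 0.524 = 939.89 years ≈ 940 growth rings.

940 growth rings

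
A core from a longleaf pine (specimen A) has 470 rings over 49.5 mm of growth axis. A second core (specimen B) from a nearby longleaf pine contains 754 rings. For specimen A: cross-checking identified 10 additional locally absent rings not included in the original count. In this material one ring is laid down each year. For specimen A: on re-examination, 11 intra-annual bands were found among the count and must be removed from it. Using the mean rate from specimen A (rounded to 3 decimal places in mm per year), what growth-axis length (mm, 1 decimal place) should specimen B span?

79.9 mm

Specimen A: true ring count = 470 − 11 + 10 = 469.
A: Mean rate = 49.5 mm / 469 years ≈ 0.106 mm per year.
B's length ≈ 0.106 × 754 = 79.9 mm.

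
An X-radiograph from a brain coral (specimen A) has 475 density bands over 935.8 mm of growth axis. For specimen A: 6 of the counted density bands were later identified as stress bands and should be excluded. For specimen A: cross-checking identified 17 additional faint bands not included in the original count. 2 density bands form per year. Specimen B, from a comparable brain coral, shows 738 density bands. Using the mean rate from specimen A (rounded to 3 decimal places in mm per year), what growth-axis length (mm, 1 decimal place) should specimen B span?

1421.0 mm

Specimen A: adjusted count: 475 − 6 + 17 = 486 density bands.
Specimen A: dividing by 2 density bands per year: 486 / 2 = 243 years.
A: Extension rate ≈ 935.8 / 243 = 3.851 mm per year.
Specimen B: with 2 density bands per year, 738 / 2 = 369 years. B's length ≈ 3.851 × 369 = 1421.0 mm.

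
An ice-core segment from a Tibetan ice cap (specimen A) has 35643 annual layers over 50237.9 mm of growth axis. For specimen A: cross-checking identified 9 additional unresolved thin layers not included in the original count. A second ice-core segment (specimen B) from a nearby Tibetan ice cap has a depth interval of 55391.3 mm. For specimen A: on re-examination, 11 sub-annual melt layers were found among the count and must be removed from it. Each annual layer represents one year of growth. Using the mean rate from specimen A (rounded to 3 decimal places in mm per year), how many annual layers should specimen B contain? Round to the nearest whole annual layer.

Specimen A: adjusted count: 35643 − 11 + 9 = 35641 annual layers.
A: Mean rate = 50237.9 mm / 35641 years ≈ 1.410 mm per year.
For B, 55391.3 / 1.410 = 39284.61 years ≈ 39285 annual layers.

39285 annual layers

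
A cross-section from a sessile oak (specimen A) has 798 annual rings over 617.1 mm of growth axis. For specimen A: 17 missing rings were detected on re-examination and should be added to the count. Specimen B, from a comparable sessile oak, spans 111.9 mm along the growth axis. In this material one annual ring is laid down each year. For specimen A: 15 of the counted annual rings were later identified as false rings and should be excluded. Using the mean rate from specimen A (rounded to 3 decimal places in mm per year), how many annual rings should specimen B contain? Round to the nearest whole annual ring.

145 annual rings

Specimen A: after corrections the count is 798 − 15 + 17 = 800 annual rings.
A: Extension rate ≈ 617.1 / 800 = 0.771 mm per year.
Specimen B: 111.9 mm / 0.771 mm per year = 145.14 years ≈ 145 annual rings.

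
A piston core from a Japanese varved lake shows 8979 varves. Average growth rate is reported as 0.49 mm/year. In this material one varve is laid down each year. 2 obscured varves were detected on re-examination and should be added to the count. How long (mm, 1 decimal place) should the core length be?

4400.7 mm

True varve count = 8979 + 2 = 8981.
Length ≈ 0.49 × 8981 = 4400.7 mm.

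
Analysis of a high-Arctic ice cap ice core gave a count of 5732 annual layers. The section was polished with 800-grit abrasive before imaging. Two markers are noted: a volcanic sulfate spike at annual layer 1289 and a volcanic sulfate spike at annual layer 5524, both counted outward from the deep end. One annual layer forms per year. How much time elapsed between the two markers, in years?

4235 yr

Separation: 5524 − 1289 = 4235 annual layers.
One annual layer per year makes the interval 4235 years.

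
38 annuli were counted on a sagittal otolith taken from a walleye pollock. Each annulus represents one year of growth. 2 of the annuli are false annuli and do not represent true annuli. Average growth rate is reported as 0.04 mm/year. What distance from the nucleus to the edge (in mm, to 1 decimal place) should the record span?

1.4 mm

Adjusted count: 38 − 2 = 36 annuli.
Length ≈ 0.04 × 36 = 1.4 mm.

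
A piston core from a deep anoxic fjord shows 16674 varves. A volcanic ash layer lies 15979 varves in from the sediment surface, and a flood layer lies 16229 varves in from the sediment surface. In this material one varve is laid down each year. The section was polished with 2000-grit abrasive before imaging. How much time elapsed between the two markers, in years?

16229 − 15979 = 250 varves lie between the two events.
That is 250 years at one varve per year.

250 years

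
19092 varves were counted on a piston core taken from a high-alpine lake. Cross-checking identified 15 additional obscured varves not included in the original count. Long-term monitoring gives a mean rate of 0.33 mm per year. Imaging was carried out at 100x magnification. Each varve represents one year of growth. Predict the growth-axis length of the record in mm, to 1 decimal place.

After corrections the count is 19092 + 15 = 19107 varves.
19107 years at 0.33 mm/year gives 0.33 × 19107 = 6305.3 mm.

6305.3 mm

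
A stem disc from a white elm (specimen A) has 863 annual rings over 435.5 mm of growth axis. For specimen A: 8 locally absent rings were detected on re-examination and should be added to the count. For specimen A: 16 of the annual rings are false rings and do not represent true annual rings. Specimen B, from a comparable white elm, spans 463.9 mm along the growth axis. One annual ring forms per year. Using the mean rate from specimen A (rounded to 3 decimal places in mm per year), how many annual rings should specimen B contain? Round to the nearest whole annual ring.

911 annual rings

Specimen A: adjusted count: 863 − 16 + 8 = 855 annual rings.
A: Mean rate = 435.5 mm / 855 years ≈ 0.509 mm/yr.
For B, 463.9 / 0.509 = 911.39 years ≈ 911 annual rings.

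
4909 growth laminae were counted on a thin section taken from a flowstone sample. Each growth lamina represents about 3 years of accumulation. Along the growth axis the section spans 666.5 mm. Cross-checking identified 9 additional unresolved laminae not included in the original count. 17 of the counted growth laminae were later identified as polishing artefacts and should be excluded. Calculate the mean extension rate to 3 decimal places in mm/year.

Adjusted count: 4909 − 17 + 9 = 4901 growth laminae.
At 3 years per growth lamina, 4901 × 3 = 14703 years.
Extension rate ≈ 666.5 / 14703 = 0.045 mm/year.

0.045 mm/year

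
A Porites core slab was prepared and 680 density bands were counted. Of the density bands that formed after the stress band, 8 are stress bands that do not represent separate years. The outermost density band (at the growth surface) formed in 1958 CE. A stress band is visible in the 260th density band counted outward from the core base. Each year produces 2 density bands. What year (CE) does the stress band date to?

1752 CE

680 − 260 = 420 density bands lie beyond the stress band toward the growth surface.
420 − 8 false = 412 true density bands after the stress band.
412 density bands at 2 per year is 412 / 2 = 206 years.
1958 − 206 = 1752 CE.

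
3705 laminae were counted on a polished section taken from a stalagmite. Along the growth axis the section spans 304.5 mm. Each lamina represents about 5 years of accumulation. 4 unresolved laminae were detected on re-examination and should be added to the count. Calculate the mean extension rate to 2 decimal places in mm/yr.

0.02 mm/yr

Correcting the raw count gives 3705 + 4 = 3709 true laminae.
3709 laminae at 5 years each span 3709 × 5 = 18545 years.
Extension rate ≈ 304.5 / 18545 = 0.02 mm/yr.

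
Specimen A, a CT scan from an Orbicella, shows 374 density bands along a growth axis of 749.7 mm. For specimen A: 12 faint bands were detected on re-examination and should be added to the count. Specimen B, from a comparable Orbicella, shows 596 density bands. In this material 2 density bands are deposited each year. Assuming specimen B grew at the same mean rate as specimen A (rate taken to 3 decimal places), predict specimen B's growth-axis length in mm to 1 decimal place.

Specimen A: after corrections the count is 374 + 12 = 386 density bands.
Specimen A: dividing by 2 density bands per year: 386 / 2 = 193 years.
A: Mean rate = 749.7 mm / 193 years ≈ 3.884 mm/yr.
Specimen B: with 2 density bands per year, 596 / 2 = 298 years. For B, 3.884 mm/year × 298 years = 1157.4 mm.

1157.4 mm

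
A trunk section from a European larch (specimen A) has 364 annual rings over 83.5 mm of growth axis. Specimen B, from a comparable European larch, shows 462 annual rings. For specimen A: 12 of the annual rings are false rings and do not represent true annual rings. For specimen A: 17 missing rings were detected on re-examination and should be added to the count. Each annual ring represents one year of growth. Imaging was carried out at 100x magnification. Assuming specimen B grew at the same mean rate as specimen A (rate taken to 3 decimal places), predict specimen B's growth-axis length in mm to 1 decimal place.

104.4 mm

Specimen A: correcting the raw count gives 364 − 12 + 17 = 369 true annual rings.
A: Extension rate ≈ 83.5 / 369 = 0.226 mm/year.
For B, 0.226 mm/year × 462 years = 104.4 mm.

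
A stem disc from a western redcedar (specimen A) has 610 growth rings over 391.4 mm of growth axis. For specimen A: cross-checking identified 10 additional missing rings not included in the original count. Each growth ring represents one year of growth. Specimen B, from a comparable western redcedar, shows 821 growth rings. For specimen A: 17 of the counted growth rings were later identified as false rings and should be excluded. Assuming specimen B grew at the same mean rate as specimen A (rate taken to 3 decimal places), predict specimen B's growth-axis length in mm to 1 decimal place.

Specimen A: after corrections the count is 610 − 17 + 10 = 603 growth rings.
A: Extension rate ≈ 391.4 / 603 = 0.649 mm/yr.
B's length ≈ 0.649 × 821 = 532.8 mm.

532.8 mm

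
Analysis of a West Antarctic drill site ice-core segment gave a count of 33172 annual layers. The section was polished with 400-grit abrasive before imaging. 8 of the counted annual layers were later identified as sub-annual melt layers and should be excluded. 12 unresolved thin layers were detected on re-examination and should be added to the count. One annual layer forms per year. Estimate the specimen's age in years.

Adjusted count: 33172 − 8 + 12 = 33176 annual layers.
At one annual layer per year, that is 33176 years.

33176 yr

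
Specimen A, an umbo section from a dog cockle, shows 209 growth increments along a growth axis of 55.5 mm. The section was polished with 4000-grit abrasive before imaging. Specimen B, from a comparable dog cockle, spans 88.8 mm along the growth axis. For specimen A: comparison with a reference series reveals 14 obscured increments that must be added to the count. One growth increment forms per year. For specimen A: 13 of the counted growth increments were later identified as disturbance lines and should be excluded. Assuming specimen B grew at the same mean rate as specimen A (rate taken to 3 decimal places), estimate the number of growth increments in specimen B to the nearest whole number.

336 growth increments

Specimen A: correcting the raw count gives 209 − 13 + 14 = 210 true growth increments.
A: Mean rate = 55.5 mm / 210 years ≈ 0.264 mm/year.
Specimen B: 88.8 mm / 0.264 mm per year = 336.36 years ≈ 336 growth increments.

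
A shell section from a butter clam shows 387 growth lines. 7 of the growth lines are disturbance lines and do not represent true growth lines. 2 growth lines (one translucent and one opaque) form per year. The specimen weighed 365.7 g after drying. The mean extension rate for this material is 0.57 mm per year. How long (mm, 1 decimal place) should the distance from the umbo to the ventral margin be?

True growth line count = 387 − 7 = 380.
With 2 growth lines per year, 380 / 2 = 190 years.
Predicted length = 0.57 mm/year × 190 years = 108.3 mm.

108.3 mm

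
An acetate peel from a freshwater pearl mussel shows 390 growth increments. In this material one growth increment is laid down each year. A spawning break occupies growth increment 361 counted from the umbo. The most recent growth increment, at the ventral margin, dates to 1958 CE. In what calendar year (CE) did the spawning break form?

1929 CE

390 − 361 = 29 growth increments lie beyond the spawning break toward the ventral margin.
1958 − 29 = 1929 CE.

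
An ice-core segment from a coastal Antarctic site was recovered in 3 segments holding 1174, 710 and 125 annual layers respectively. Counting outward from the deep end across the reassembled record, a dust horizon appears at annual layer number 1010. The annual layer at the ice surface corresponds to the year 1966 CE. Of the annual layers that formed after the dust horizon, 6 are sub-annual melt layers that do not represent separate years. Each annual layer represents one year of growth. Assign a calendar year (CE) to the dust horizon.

Total annual layers = 1174 + 710 + 125 = 2009.
The dust horizon sits at annual layer 1010 from the deep end, so 2009 − 1010 = 999 annual layers formed after it.
999 − 6 false = 993 true annual layers after the dust horizon.
1966 − 993 = 973 CE.

973 CE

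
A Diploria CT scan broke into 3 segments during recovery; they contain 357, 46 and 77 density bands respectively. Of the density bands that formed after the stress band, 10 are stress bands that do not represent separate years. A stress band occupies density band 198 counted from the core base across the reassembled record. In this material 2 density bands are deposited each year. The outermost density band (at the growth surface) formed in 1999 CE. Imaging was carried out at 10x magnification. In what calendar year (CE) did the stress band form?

1863 CE

Total density bands = 357 + 46 + 77 = 480.
The stress band sits at density band 198 from the core base, so 480 − 198 = 282 density bands formed after it.
Excluding 10 false density bands: 282 − 10 = 272.
272 density bands at 2 per year is 272 / 2 = 136 years.
Counting back 136 years from 1999 CE places the stress band in 1999 − 136 = 1863 CE.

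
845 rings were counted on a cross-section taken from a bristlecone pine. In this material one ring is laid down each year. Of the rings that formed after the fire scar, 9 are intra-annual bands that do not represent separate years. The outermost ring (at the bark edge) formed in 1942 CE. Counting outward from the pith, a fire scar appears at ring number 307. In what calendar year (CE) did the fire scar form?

1413 CE

Between ring 307 and the bark edge there are 845 − 307 = 538 rings.
538 − 9 false = 529 true rings after the fire scar.
The ring at the bark edge is 1942 CE, so the fire scar dates to 1942 − 529 = 1413 CE.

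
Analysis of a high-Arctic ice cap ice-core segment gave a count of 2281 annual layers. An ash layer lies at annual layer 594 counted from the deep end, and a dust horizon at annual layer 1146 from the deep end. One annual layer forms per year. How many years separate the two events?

552 years

1146 − 594 = 552 annual layers lie between the two events.
One annual layer per year makes the interval 552 years.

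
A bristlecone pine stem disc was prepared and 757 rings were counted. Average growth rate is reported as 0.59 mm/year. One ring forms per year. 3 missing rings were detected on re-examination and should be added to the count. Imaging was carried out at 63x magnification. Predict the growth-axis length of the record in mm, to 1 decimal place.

448.4 mm

True ring count = 757 + 3 = 760.
Predicted length = 0.59 mm/year × 760 years = 448.4 mm.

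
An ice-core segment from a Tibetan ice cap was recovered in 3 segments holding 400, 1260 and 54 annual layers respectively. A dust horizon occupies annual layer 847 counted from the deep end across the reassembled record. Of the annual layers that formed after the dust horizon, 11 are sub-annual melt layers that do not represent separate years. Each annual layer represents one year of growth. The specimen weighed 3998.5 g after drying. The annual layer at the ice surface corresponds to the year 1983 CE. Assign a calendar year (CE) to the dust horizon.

Total annual layers = 400 + 1260 + 54 = 1714.
1714 − 847 = 867 annual layers lie beyond the dust horizon toward the ice surface.
867 − 11 false = 856 true annual layers after the dust horizon.
1983 − 856 = 1127 CE.

1127 CE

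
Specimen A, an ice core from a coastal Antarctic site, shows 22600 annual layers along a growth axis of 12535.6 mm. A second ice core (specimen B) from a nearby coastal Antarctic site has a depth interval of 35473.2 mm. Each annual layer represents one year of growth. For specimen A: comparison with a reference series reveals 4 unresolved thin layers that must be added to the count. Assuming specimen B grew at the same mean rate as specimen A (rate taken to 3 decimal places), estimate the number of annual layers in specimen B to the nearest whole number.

Specimen A: correcting the raw count gives 22600 + 4 = 22604 true annual layers.
A: Mean rate = 12535.6 mm / 22604 years ≈ 0.555 mm per year.
B spans 35473.2 / 0.555 = 63915.68 years ≈ 63916 annual layers.

63916 annual layers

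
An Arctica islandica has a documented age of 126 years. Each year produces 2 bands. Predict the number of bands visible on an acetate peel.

With 2 bands per year, 126 years would produce 126 × 2 = 252 bands.
So 252 bands should be present.

252 bands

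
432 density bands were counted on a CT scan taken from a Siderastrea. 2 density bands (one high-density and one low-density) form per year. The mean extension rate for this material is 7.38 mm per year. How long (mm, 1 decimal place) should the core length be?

1594.1 mm

432 density bands at 2 per year is 432 / 2 = 216 years.
216 years at 7.38 mm/year gives 7.38 × 216 = 1594.1 mm.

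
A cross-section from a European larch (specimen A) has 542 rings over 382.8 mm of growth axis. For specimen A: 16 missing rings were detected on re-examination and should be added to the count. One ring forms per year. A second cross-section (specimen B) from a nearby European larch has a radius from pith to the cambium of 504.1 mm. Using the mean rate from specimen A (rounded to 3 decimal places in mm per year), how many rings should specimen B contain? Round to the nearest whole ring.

Specimen A: true ring count = 542 + 16 = 558.
A: Mean rate = 382.8 mm / 558 years ≈ 0.686 mm/year.
Specimen B: 504.1 mm / 0.686 mm per year = 734.84 years ≈ 735 rings.

735 rings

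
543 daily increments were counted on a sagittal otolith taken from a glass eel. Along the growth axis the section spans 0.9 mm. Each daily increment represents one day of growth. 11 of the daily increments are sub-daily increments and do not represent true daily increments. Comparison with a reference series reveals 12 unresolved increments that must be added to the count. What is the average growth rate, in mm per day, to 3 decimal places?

0.002 mm per day

After corrections the count is 543 − 11 + 12 = 544 daily increments.
Extension rate ≈ 0.9 / 544 = 0.002 mm per day.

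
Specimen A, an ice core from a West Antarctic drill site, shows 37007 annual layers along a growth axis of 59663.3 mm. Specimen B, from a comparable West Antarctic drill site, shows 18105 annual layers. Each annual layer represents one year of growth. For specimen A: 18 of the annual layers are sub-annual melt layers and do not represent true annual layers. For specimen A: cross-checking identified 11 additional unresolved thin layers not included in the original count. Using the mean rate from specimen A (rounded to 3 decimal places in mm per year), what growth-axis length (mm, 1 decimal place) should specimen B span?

29203.4 mm

Specimen A: true annual layer count = 37007 − 18 + 11 = 37000.
A: 59663.3 mm over 37000 years gives 59663.3 / 37000 ≈ 1.613 mm per year.
Length of B = 1.613 × 18105 = 29203.4 mm.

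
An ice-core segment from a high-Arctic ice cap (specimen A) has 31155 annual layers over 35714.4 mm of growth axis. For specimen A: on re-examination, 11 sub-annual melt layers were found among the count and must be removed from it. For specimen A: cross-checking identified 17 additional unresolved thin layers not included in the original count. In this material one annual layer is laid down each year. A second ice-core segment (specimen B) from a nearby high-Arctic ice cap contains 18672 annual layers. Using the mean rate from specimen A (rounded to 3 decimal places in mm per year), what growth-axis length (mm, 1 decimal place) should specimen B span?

21398.1 mm

Specimen A: correcting the raw count gives 31155 − 11 + 17 = 31161 true annual layers.
A: 35714.4 mm over 31161 years gives 35714.4 / 31161 ≈ 1.146 mm/yr.
Length of B = 1.146 × 18672 = 21398.1 mm.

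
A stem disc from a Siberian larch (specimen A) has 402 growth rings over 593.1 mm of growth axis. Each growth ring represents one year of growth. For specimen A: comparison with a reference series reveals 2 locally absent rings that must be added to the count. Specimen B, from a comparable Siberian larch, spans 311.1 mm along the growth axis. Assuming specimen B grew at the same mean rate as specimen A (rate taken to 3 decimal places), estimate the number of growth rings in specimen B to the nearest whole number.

Specimen A: adjusted count: 402 + 2 = 404 growth rings.
A: Mean rate = 593.1 mm / 404 years ≈ 1.468 mm/year.
B spans 311.1 / 1.468 = 211.92 years ≈ 212 growth rings.

212 growth rings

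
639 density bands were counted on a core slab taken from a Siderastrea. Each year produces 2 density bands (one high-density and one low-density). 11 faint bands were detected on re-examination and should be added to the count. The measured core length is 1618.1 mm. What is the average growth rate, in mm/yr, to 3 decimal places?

4.979 mm/yr

True density band count = 639 + 11 = 650.
650 density bands at 2 per year is 650 / 2 = 325 years.
Mean rate = 1618.1 mm / 325 years ≈ 4.979 mm/yr.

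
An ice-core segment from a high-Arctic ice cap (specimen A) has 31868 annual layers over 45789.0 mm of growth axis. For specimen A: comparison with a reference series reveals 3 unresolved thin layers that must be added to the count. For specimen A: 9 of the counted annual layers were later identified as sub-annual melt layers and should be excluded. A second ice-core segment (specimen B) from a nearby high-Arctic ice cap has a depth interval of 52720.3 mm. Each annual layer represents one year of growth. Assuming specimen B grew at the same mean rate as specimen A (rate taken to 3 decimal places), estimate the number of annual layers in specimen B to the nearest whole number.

36688 annual layers

Specimen A: adjusted count: 31868 − 9 + 3 = 31862 annual layers.
A: Mean rate = 45789.0 mm / 31862 years ≈ 1.437 mm/yr.
B spans 52720.3 / 1.437 = 36687.75 years ≈ 36688 annual layers.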